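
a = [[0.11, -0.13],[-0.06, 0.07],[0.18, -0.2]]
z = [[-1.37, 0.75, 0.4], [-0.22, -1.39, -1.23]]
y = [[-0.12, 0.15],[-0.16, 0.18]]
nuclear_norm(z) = 3.40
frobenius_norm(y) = 0.31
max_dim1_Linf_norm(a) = 0.2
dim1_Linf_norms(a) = [0.13, 0.07, 0.2]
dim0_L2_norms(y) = [0.2, 0.23]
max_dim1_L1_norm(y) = 0.34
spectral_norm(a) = 0.33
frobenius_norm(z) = 2.47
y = z @ a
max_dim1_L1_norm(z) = 2.84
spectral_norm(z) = 2.09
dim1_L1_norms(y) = [0.27, 0.34]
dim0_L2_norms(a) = [0.22, 0.25]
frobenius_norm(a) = 0.33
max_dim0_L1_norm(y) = 0.33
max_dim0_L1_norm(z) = 2.14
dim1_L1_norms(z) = [2.52, 2.84]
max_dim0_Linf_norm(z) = 1.39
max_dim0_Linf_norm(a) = 0.2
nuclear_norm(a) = 0.34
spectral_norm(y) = 0.31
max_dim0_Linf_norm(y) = 0.18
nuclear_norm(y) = 0.32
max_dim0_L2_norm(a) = 0.25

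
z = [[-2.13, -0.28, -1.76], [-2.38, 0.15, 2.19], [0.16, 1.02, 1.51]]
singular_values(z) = [3.41, 3.07, 0.72]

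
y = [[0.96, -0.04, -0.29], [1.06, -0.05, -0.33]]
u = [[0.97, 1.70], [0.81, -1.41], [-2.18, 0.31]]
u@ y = [[2.73, -0.12, -0.84], [-0.72, 0.04, 0.23], [-1.76, 0.07, 0.53]]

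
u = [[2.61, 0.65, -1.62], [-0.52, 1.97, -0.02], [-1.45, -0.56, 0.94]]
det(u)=0.041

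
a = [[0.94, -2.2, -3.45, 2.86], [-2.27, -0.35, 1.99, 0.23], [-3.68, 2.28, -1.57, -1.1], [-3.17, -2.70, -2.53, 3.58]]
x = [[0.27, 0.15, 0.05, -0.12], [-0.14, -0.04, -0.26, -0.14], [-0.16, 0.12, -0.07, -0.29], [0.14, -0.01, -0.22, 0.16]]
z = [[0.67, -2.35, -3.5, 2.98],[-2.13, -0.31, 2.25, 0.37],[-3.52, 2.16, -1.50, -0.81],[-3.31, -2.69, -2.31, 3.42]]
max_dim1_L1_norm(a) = 11.98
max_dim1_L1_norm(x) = 0.64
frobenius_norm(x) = 0.67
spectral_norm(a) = 7.34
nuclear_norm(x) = 1.19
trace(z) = 2.28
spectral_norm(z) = 7.35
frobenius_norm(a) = 9.70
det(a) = -11.84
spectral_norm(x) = 0.46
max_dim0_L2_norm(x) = 0.38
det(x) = 0.00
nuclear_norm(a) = 16.15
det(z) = -31.36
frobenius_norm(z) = 9.60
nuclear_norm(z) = 16.13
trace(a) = 2.60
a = x + z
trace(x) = 0.32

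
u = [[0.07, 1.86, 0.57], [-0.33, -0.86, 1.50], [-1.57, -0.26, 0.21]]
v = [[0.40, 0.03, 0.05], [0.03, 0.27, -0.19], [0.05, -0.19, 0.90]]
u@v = [[0.11, 0.40, 0.16], [-0.08, -0.53, 1.5], [-0.63, -0.16, 0.16]]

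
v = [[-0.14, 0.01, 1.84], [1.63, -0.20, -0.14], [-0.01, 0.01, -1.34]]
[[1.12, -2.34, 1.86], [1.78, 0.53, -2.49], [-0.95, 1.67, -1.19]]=v @ [[0.98, 0.01, -1.47], [-1.42, -1.68, -0.15], [0.69, -1.26, 0.9]]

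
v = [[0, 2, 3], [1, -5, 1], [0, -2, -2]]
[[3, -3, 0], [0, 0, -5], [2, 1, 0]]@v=[[-3, 21, 6], [0, 10, 10], [1, -1, 7]]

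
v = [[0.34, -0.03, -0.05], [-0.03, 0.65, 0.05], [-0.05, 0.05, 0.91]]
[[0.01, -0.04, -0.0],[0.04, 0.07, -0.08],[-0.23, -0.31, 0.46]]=v @ [[-0.01,-0.17,0.05], [0.08,0.12,-0.16], [-0.26,-0.36,0.52]]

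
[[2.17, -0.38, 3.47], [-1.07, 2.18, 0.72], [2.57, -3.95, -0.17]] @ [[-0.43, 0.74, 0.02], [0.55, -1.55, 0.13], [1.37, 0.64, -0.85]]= [[3.61,4.42,-2.96], [2.65,-3.71,-0.35], [-3.51,7.92,-0.32]]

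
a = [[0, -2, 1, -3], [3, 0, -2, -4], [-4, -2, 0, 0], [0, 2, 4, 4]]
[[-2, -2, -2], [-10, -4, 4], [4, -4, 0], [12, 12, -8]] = a@[[-2, 0, 0], [2, 2, 0], [2, 2, -2], [0, 0, 0]]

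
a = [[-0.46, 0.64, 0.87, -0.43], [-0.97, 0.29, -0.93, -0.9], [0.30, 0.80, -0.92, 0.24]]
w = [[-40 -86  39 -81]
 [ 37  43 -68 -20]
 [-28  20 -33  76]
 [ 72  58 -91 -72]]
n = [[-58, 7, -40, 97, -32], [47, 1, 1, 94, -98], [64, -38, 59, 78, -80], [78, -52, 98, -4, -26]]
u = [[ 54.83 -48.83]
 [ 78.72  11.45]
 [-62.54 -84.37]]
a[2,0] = 0.295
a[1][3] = -0.905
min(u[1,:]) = 11.45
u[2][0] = -62.54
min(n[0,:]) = -58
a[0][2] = 0.87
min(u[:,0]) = -62.54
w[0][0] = -40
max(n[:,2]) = 98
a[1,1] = 0.291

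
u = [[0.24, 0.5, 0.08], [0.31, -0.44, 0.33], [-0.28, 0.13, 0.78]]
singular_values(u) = [0.86, 0.69, 0.45]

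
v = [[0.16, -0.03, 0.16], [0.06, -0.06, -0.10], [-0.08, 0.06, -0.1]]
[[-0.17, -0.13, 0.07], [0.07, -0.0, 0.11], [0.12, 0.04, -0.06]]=v @ [[-0.08, -0.8, 0.60],[0.30, -0.59, -0.75],[-0.95, -0.12, -0.29]]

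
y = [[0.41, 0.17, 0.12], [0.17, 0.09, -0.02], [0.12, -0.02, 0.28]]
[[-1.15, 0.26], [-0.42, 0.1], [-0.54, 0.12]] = y @ [[-1.28, 0.29], [-2.59, 0.59], [-1.56, 0.35]]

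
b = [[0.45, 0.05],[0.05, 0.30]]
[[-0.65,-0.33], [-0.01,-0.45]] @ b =[[-0.31, -0.13], [-0.03, -0.14]]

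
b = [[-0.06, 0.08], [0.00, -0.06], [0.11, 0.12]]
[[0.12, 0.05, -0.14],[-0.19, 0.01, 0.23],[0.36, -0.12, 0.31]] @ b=[[-0.02, -0.01], [0.04, 0.01], [0.01, 0.07]]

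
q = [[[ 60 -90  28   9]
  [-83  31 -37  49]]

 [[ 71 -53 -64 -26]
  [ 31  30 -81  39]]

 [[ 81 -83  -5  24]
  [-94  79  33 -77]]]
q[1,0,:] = [71, -53, -64, -26]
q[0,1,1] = 31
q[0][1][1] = 31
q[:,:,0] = [[60, -83], [71, 31], [81, -94]]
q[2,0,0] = 81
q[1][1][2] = -81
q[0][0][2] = 28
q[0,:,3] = [9, 49]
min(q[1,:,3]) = -26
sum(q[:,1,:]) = -80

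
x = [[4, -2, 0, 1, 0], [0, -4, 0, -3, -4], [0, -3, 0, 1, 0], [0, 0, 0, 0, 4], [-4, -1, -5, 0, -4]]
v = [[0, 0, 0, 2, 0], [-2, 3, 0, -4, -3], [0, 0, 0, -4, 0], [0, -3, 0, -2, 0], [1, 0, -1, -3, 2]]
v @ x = [[0, 0, 0, 0, 8], [4, -5, 15, -11, -16], [0, 0, 0, 0, -16], [0, 12, 0, 9, 4], [-4, -1, -10, 0, -20]]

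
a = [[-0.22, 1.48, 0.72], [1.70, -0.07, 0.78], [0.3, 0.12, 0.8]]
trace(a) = 0.51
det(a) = -1.47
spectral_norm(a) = 2.00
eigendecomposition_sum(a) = [[-0.92, 0.82, 0.01],[0.91, -0.81, -0.01],[0.07, -0.06, -0.0]] + [[0.66, 0.59, 0.97], [0.74, 0.67, 1.09], [0.3, 0.27, 0.44]] + [[0.05, 0.07, -0.26], [0.05, 0.07, -0.30], [-0.06, -0.09, 0.36]]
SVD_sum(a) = [[0.42, 0.1, 0.31],[1.40, 0.33, 1.05],[0.57, 0.14, 0.43]] + [[-0.68, 1.33, 0.49],[0.24, -0.47, -0.17],[-0.09, 0.19, 0.07]] + [[0.05, 0.05, -0.08], [0.06, 0.07, -0.1], [-0.18, -0.20, 0.3]]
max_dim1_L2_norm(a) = 1.87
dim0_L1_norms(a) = [2.22, 1.67, 2.3]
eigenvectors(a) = [[0.71, -0.64, -0.49], [-0.70, -0.71, -0.56], [-0.05, -0.29, 0.67]]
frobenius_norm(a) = 2.65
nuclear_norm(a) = 4.12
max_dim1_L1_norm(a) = 2.55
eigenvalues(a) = [-1.73, 1.76, 0.48]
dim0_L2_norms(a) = [1.74, 1.49, 1.33]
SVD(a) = [[0.26,-0.93,-0.24],[0.89,0.33,-0.31],[0.37,-0.13,0.92]] @ diag([1.9973623186471747, 1.6802305791834833, 0.4384848558674706]) @ [[0.79,0.19,0.59], [0.43,-0.85,-0.31], [-0.44,-0.50,0.75]]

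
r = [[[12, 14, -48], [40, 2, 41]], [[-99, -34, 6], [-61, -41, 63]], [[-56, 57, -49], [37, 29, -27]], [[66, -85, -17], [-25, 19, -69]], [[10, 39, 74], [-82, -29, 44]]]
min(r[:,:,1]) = -85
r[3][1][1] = 19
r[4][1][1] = -29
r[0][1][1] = 2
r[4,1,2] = 44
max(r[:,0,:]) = 74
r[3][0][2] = -17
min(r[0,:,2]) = -48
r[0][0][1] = 14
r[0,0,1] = 14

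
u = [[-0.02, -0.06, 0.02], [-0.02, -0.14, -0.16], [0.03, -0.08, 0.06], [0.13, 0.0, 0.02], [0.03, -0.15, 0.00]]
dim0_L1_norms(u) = [0.23, 0.43, 0.26]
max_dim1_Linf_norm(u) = 0.16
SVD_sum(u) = [[-0.0, -0.04, -0.02], [-0.00, -0.18, -0.09], [-0.00, -0.04, -0.02], [0.0, 0.01, 0.01], [-0.00, -0.12, -0.06]] + [[0.01, -0.01, 0.01], [-0.04, 0.02, -0.04], [0.06, -0.03, 0.06], [0.07, -0.04, 0.06], [0.05, -0.03, 0.05]] + [[-0.03, -0.01, 0.03], [0.03, 0.01, -0.02], [-0.03, -0.01, 0.02], [0.06, 0.03, -0.05], [-0.02, -0.01, 0.01]]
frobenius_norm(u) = 0.32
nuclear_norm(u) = 0.53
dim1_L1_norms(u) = [0.1, 0.32, 0.17, 0.15, 0.18]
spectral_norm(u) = 0.25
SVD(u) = [[0.18, -0.13, -0.4], [0.81, 0.40, 0.34], [0.17, -0.53, -0.33], [-0.05, -0.59, 0.76], [0.53, -0.45, -0.20]] @ diag([0.2466622068163118, 0.16777226344310878, 0.11229525077973311]) @ [[-0.02, -0.88, -0.47], [-0.66, 0.37, -0.65], [0.75, 0.3, -0.59]]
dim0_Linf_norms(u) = [0.13, 0.15, 0.16]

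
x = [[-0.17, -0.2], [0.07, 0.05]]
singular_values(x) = [0.28, 0.02]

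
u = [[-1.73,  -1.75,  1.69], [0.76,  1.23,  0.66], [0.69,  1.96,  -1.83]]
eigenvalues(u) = [1.4, -1.08, -2.65]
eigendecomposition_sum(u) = [[-0.11, -0.33, -0.12], [0.41, 1.24, 0.47], [0.22, 0.69, 0.26]] + [[-0.84,0.56,-1.41],[0.29,-0.19,0.48],[-0.03,0.02,-0.05]] + [[-0.78, -1.98, 3.22], [0.07, 0.17, -0.28], [0.50, 1.25, -2.04]]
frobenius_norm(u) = 4.37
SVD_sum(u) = [[-1.34, -2.03, 1.66], [0.37, 0.57, -0.46], [1.23, 1.86, -1.52]] + [[0.0,0.0,0.00], [0.50,0.58,1.11], [-0.15,-0.18,-0.34]] + [[-0.39,0.28,0.03], [-0.12,0.09,0.01], [-0.39,0.28,0.03]]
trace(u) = -2.33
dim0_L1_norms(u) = [3.18, 4.94, 4.18]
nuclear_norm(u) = 6.18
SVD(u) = [[-0.72,  -0.0,  0.69], [0.20,  -0.96,  0.21], [0.66,  0.29,  0.69]] @ diag([4.077643117132517, 1.4140587057182097, 0.6909881229690966]) @ [[0.46, 0.69, -0.56], [-0.37, -0.43, -0.82], [-0.81, 0.59, 0.06]]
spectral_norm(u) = 4.08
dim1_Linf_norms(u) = [1.75, 1.23, 1.96]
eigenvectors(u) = [[0.22, -0.95, -0.84],[-0.85, 0.32, 0.07],[-0.47, -0.03, 0.53]]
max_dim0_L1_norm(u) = 4.94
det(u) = 3.98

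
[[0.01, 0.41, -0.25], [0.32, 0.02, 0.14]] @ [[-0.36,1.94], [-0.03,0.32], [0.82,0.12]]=[[-0.22, 0.12], [-0.00, 0.64]]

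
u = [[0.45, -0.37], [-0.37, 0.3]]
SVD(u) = [[-0.77, 0.63], [0.63, 0.77]] @ diag([0.7525248336202534, 0.002524833620253355]) @ [[-0.77, 0.63], [-0.63, -0.77]]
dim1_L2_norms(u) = [0.58, 0.48]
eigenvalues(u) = [0.75, -0.0]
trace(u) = 0.75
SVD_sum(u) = [[0.45, -0.37], [-0.37, 0.3]] + [[-0.00, -0.00], [-0.0, -0.00]]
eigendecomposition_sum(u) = [[0.45, -0.37],[-0.37, 0.3]] + [[-0.00, -0.0], [-0.0, -0.0]]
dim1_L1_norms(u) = [0.82, 0.67]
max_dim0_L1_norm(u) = 0.82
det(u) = -0.00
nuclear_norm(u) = 0.76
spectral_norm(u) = 0.75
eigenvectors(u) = [[0.77,0.63], [-0.63,0.77]]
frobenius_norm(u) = 0.75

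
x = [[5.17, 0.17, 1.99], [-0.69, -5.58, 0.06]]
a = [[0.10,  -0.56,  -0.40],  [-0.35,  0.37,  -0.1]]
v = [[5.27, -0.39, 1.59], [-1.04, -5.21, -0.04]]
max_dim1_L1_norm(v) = 7.25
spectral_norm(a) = 0.78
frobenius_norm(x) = 7.90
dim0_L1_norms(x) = [5.86, 5.75, 2.05]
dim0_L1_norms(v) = [6.31, 5.6, 1.63]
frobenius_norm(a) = 0.87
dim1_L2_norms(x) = [5.54, 5.62]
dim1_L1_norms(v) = [7.25, 6.29]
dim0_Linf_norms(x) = [5.17, 5.58, 1.99]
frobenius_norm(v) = 7.66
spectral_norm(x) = 5.97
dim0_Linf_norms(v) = [5.27, 5.21, 1.59]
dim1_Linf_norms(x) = [5.17, 5.58]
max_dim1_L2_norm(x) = 5.62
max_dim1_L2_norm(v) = 5.52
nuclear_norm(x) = 11.14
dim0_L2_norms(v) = [5.37, 5.22, 1.59]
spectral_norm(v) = 5.75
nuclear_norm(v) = 10.81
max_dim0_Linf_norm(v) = 5.27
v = a + x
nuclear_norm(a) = 1.16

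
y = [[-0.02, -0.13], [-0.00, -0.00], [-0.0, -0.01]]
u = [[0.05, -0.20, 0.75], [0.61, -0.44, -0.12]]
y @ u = [[-0.08, 0.06, 0.0], [0.0, 0.00, 0.0], [-0.01, 0.00, 0.0]]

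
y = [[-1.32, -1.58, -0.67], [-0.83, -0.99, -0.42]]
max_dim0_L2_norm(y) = 1.86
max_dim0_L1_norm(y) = 2.57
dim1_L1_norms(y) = [3.57, 2.24]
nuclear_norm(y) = 2.56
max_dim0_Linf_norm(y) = 1.58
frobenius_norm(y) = 2.56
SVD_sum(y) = [[-1.32, -1.58, -0.67],[-0.83, -0.99, -0.42]] + [[0.00, -0.00, -0.0], [-0.00, 0.00, 0.00]]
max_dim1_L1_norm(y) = 3.57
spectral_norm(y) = 2.56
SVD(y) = [[-0.85,-0.53],[-0.53,0.85]] @ diag([2.5559922349193447, 0.0019222466060310507]) @ [[0.61, 0.73, 0.31], [-0.79, 0.59, 0.17]]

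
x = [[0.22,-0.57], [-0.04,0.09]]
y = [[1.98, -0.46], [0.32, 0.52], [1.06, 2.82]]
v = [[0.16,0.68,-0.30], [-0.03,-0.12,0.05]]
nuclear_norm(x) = 0.62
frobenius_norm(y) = 3.69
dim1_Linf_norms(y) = [1.98, 0.52, 2.82]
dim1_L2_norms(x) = [0.61, 0.1]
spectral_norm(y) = 3.09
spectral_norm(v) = 0.77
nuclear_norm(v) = 0.78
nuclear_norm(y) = 5.10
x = v @ y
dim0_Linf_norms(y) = [1.98, 2.82]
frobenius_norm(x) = 0.62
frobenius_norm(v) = 0.77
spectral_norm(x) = 0.62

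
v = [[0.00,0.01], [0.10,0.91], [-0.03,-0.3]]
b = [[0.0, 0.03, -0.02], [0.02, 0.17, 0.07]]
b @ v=[[0.0, 0.03], [0.01, 0.13]]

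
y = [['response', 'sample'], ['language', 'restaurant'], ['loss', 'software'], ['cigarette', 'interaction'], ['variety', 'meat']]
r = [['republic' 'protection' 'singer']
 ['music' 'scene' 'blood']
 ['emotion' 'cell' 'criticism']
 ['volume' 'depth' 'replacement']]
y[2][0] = 'loss'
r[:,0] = ['republic', 'music', 'emotion', 'volume']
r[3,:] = ['volume', 'depth', 'replacement']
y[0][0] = 'response'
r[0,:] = ['republic', 'protection', 'singer']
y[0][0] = 'response'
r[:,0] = ['republic', 'music', 'emotion', 'volume']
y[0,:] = ['response', 'sample']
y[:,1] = ['sample', 'restaurant', 'software', 'interaction', 'meat']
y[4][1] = 'meat'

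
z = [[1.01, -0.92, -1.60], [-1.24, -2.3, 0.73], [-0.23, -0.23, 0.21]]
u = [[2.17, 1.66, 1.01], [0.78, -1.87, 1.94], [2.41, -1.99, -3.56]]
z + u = [[3.18, 0.74, -0.59], [-0.46, -4.17, 2.67], [2.18, -2.22, -3.35]]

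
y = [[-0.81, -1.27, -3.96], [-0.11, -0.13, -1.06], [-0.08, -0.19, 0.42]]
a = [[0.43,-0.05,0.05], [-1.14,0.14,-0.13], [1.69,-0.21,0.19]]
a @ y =[[-0.35, -0.55, -1.63],[0.92, 1.45, 4.31],[-1.36, -2.16, -6.39]]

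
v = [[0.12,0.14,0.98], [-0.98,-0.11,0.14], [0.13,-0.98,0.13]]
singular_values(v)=[1.0, 1.0, 0.99]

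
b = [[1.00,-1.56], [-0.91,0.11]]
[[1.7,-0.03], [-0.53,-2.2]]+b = [[2.7, -1.59], [-1.44, -2.09]]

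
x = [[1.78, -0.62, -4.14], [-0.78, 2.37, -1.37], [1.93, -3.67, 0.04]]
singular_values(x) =[5.11, 4.46, 0.0]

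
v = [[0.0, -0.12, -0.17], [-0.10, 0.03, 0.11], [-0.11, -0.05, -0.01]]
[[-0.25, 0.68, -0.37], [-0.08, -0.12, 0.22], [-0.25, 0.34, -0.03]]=v@[[0.79,-0.83,-0.53], [3.49,-4.92,1.47], [-0.98,-0.52,1.11]]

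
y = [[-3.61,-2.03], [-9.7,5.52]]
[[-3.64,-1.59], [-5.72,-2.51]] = y@[[0.80,0.35], [0.37,0.16]]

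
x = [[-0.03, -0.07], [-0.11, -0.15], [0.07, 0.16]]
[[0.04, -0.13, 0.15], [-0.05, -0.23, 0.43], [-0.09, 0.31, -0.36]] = x @ [[2.96, -1.28, -2.20], [-1.83, 2.47, -1.27]]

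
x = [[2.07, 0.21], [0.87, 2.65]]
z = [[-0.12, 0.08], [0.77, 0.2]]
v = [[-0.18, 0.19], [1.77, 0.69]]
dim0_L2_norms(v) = [1.78, 0.72]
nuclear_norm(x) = 4.77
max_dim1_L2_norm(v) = 1.9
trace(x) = 4.72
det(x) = 5.30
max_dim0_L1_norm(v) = 1.95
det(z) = -0.09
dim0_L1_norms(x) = [2.94, 2.86]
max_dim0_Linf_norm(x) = 2.65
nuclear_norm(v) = 2.14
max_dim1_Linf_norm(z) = 0.77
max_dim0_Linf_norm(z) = 0.77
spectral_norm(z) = 0.80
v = z @ x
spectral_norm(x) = 3.00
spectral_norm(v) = 1.90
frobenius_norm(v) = 1.92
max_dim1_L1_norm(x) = 3.52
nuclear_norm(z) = 0.91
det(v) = -0.46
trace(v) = 0.51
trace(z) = 0.08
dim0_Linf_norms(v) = [1.77, 0.69]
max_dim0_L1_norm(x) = 2.94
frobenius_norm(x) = 3.48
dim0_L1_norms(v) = [1.95, 0.88]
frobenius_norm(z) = 0.81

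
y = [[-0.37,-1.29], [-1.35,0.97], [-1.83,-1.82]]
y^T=[[-0.37,-1.35,-1.83], [-1.29,0.97,-1.82]]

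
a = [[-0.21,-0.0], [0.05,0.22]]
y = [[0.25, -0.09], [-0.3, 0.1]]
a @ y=[[-0.05, 0.02], [-0.05, 0.02]]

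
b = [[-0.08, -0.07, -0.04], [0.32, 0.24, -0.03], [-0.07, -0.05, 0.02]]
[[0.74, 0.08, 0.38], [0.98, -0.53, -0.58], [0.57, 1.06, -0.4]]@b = [[-0.06, -0.05, -0.02], [-0.21, -0.17, -0.03], [0.32, 0.23, -0.06]]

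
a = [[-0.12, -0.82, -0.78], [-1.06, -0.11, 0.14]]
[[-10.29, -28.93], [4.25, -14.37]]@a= [[31.9, 11.62, 3.98], [14.72, -1.9, -5.33]]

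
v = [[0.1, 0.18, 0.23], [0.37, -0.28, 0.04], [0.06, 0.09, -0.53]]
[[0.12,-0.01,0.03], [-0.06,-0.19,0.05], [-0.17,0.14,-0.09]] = v@[[-0.02, -0.21, 0.07],[0.23, 0.36, -0.08],[0.36, -0.22, 0.16]]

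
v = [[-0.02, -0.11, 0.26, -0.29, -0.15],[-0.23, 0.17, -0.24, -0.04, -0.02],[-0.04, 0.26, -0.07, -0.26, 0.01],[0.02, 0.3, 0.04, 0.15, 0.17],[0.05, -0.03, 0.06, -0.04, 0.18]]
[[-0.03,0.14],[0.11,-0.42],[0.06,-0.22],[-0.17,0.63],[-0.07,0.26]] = v@[[0.14, -0.51],[-0.19, 0.69],[-0.67, 2.49],[-0.27, 0.98],[-0.29, 1.07]]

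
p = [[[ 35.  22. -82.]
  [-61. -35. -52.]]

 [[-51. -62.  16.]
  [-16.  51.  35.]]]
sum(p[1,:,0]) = -67.0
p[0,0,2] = -82.0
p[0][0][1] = 22.0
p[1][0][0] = -51.0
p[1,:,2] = [16.0, 35.0]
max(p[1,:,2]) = 35.0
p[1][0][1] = -62.0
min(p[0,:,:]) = -82.0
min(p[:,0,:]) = -82.0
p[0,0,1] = 22.0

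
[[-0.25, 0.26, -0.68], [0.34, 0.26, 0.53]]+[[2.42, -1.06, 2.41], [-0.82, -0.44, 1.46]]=[[2.17,-0.8,1.73], [-0.48,-0.18,1.99]]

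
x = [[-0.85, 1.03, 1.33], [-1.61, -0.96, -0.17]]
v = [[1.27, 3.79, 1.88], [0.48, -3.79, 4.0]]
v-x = [[2.12, 2.76, 0.55], [2.09, -2.83, 4.17]]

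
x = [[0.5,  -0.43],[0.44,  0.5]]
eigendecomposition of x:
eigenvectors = [[0.7j, 0.00-0.70j], [0.71+0.00j, (0.71-0j)]]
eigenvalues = [(0.5+0.43j), (0.5-0.43j)]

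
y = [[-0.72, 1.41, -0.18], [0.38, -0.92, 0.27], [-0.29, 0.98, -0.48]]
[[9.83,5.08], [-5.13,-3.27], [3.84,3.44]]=y @ [[-4.89,3.07], [5.18,5.43], [5.53,2.06]]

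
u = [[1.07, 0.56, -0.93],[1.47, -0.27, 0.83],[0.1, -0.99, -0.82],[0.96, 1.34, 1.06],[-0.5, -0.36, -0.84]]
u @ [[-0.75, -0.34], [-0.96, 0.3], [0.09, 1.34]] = [[-1.42, -1.44], [-0.77, 0.53], [0.8, -1.43], [-1.91, 1.5], [0.64, -1.06]]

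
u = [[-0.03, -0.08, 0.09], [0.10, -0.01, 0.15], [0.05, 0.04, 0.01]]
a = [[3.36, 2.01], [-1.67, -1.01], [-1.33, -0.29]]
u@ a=[[-0.09, -0.01], [0.15, 0.17], [0.09, 0.06]]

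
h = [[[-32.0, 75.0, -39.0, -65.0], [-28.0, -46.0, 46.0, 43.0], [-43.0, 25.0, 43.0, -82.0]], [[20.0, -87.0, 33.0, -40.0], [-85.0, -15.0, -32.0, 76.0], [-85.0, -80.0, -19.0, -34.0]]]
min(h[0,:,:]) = -82.0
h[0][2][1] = 25.0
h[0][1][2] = 46.0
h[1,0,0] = 20.0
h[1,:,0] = [20.0, -85.0, -85.0]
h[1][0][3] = -40.0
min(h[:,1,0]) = -85.0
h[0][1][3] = 43.0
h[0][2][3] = -82.0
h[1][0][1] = -87.0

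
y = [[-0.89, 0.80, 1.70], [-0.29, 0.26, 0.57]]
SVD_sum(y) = [[-0.89, 0.8, 1.7], [-0.29, 0.27, 0.57]] + [[-0.0, 0.00, -0.00], [0.00, -0.01, 0.00]]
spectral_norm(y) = 2.19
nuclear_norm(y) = 2.20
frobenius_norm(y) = 2.19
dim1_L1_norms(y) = [3.39, 1.12]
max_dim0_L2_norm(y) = 1.79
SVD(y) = [[-0.95,-0.32], [-0.32,0.95]] @ diag([2.190574460160086, 0.00913972069292412]) @ [[0.43, -0.38, -0.82], [0.57, -0.59, 0.57]]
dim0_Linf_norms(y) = [0.89, 0.8, 1.7]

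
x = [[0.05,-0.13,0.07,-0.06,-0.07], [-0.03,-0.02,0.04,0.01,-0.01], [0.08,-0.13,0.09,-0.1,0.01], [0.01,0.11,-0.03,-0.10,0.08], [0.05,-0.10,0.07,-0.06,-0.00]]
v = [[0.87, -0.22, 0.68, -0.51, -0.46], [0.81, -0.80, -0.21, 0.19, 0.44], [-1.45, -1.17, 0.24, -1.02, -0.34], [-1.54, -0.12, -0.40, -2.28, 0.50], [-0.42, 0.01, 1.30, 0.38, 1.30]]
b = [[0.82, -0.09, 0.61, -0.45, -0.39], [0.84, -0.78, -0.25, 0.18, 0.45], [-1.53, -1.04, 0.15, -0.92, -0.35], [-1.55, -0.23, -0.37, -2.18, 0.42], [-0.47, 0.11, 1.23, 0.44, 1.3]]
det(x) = -0.00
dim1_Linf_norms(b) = [0.82, 0.84, 1.53, 2.18, 1.3]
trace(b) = -0.69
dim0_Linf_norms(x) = [0.08, 0.13, 0.09, 0.1, 0.08]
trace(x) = 0.02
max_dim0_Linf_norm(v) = 2.28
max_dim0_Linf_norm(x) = 0.13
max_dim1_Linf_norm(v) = 2.28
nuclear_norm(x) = 0.57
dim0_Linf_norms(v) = [1.54, 1.17, 1.3, 2.28, 1.3]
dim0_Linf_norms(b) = [1.55, 1.04, 1.23, 2.18, 1.3]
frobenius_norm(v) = 4.44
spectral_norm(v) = 3.37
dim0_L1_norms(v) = [5.09, 2.32, 2.83, 4.38, 3.04]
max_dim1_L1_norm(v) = 4.84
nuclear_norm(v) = 8.99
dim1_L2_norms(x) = [0.18, 0.06, 0.2, 0.17, 0.14]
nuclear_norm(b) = 8.66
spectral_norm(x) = 0.31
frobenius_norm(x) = 0.36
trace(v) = -0.67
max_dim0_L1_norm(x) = 0.49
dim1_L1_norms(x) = [0.38, 0.11, 0.41, 0.33, 0.28]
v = b + x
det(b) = 9.39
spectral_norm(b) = 3.31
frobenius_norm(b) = 4.31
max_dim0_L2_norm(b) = 2.52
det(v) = 11.84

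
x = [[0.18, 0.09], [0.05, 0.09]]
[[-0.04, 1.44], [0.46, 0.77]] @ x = [[0.06, 0.13],[0.12, 0.11]]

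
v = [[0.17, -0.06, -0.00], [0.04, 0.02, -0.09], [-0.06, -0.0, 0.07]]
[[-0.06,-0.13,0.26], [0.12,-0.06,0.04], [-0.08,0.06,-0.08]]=v@[[-0.41,-1.20,1.23],[-0.18,-1.20,-0.83],[-1.53,-0.13,-0.05]]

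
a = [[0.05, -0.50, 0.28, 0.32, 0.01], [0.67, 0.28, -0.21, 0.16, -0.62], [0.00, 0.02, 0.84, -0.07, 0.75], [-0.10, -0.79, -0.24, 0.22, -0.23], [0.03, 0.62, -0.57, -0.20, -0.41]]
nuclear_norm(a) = 3.60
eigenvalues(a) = [(0.27+0.99j), (0.27-0.99j), (0.57+0j), (-0.13+0j), (-0.01+0j)]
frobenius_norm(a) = 2.10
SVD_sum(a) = [[-0.08,  -0.14,  0.24,  0.02,  0.24], [0.16,  0.29,  -0.49,  -0.03,  -0.48], [-0.21,  -0.38,  0.64,  0.04,  0.63], [-0.01,  -0.01,  0.02,  0.00,  0.02], [0.18,  0.33,  -0.56,  -0.04,  -0.55]] + [[-0.02, -0.4, -0.10, 0.16, -0.15],[-0.0, -0.04, -0.01, 0.01, -0.01],[0.02, 0.4, 0.1, -0.16, 0.15],[-0.03, -0.75, -0.19, 0.3, -0.29],[0.01, 0.29, 0.07, -0.11, 0.11]] + [[0.2, 0.01, 0.12, 0.08, -0.05], [0.50, 0.03, 0.3, 0.2, -0.13], [0.18, 0.01, 0.10, 0.07, -0.05], [-0.09, -0.01, -0.05, -0.04, 0.02], [-0.15, -0.01, -0.09, -0.06, 0.04]] + [[-0.05,0.03,0.02,0.07,-0.02], [0.01,-0.01,-0.01,-0.02,0.01], [0.02,-0.01,-0.01,-0.02,0.01], [0.03,-0.02,-0.01,-0.04,0.02], [-0.01,0.01,0.01,0.02,-0.01]] + [[-0.00, -0.00, 0.0, -0.00, -0.0], [-0.0, -0.0, 0.00, -0.00, -0.00], [-0.00, -0.0, 0.0, -0.0, -0.00], [-0.00, -0.0, 0.0, -0.0, -0.00], [-0.0, -0.00, 0.0, -0.0, -0.00]]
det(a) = 0.00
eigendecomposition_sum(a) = [[0.03+0.20j, -0.27+0.14j, 0.09-0.09j, (0.14+0.04j), (-0.02-0.22j)], [0.31-0.01j, 0.14+0.43j, (-0.12-0.15j), (0.09-0.19j), -0.32-0.03j], [(-0.17+0.02j), -0.10-0.23j, (0.07+0.08j), (-0.04+0.11j), (0.18-0j)], [(0.02+0.23j), (-0.32+0.12j), (0.11-0.1j), (0.15+0.06j), 0.00-0.24j], [0.10-0.22j, 0.35+0.04j, (-0.15+0.04j), -0.11-0.13j, (-0.12+0.22j)]] + [[(0.03-0.2j), (-0.27-0.14j), (0.09+0.09j), 0.14-0.04j, -0.02+0.22j], [0.31+0.01j, (0.14-0.43j), (-0.12+0.15j), (0.09+0.19j), -0.32+0.03j], [(-0.17-0.02j), -0.10+0.23j, 0.07-0.08j, -0.04-0.11j, 0.18+0.00j], [(0.02-0.23j), -0.32-0.12j, (0.11+0.1j), 0.15-0.06j, 0.24j], [(0.1+0.22j), 0.35-0.04j, -0.15-0.04j, -0.11+0.13j, -0.12-0.22j]] + [[0.03-0.00j, 0.02+0.00j, 0.07-0.00j, -0j, (0.04-0j)], [0.02-0.00j, (0.02+0j), 0.05-0.00j, -0j, (0.03-0j)], [0.32-0.00j, (0.23+0j), 0.70-0.00j, 0.03-0.00j, (0.39-0j)], [-0.19+0.00j, -0.14-0.00j, (-0.42+0j), (-0.02+0j), -0.23+0.00j], [(-0.13+0j), -0.10-0.00j, -0.29+0.00j, (-0.01+0j), -0.16+0.00j]] + [[-0.05-0.00j, (0.02+0j), 0.03-0.00j, (0.05-0j), 0j], [(0.03+0j), -0.01-0.00j, (-0.02+0j), (-0.03+0j), (-0-0j)], [0.03+0.00j, (-0.01-0j), -0.02+0.00j, (-0.03+0j), -0.00-0.00j], [(0.05+0j), (-0.02-0j), -0.03+0.00j, -0.05+0.00j, -0.00-0.00j], [(-0.03-0j), (0.01+0j), (0.02-0j), 0.03-0.00j, 0.00+0.00j]] + [[-0.00+0.00j,  (-0-0j),  -0.00-0.00j,  (-0+0j),  (-0-0j)], [(-0+0j),  (-0-0j),  (-0-0j),  (-0+0j),  -0.00-0.00j], [0.00-0.00j,  0.00+0.00j,  0.00+0.00j,  0.00-0.00j,  (0.01+0j)], [(-0+0j),  -0.00-0.00j,  (-0-0j),  -0.00+0.00j,  (-0.01-0j)], [-0.00+0.00j,  (-0-0j),  -0.01-0.00j,  (-0+0j),  (-0.01-0j)]]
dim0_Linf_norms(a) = [0.67, 0.79, 0.84, 0.32, 0.75]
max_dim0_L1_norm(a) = 2.21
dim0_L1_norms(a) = [0.85, 2.21, 2.14, 0.97, 2.02]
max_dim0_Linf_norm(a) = 0.84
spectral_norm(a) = 1.58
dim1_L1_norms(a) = [1.16, 1.94, 1.68, 1.58, 1.83]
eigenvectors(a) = [[(-0.06-0.39j),(-0.06+0.39j),-0.08+0.00j,-0.57+0.00j,(0.25+0j)], [-0.58+0.00j,(-0.58-0j),(-0.05+0j),(0.34+0j),(0.09+0j)], [(0.33-0.03j),(0.33+0.03j),-0.81+0.00j,(0.3+0j),(-0.51+0j)], [(-0.03-0.44j),-0.03+0.44j,(0.48+0j),(0.59+0j),(0.53+0j)], [(-0.19+0.42j),(-0.19-0.42j),0.33+0.00j,(-0.35+0j),(0.62+0j)]]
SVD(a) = [[0.24, -0.41, -0.33, -0.77, 0.27], [-0.48, -0.04, -0.84, 0.23, 0.01], [0.63, 0.41, -0.3, 0.29, 0.51], [0.02, -0.76, 0.16, 0.48, 0.40], [-0.55, 0.29, 0.26, -0.19, 0.71]] @ diag([1.5811723623104181, 1.1544202658311582, 0.7427559403356375, 0.12251224735344907, 0.0034889609543150785]) @ [[-0.21, -0.38, 0.64, 0.04, 0.63], [0.04, 0.85, 0.22, -0.34, 0.33], [-0.79, -0.05, -0.47, -0.32, 0.21], [0.52, -0.34, -0.24, -0.70, 0.26], [-0.24, -0.10, 0.51, -0.54, -0.62]]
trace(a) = 0.98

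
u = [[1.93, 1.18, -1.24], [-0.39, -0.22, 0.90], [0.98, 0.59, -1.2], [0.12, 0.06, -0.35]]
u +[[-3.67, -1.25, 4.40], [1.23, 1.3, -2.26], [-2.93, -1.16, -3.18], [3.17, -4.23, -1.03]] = [[-1.74, -0.07, 3.16],[0.84, 1.08, -1.36],[-1.95, -0.57, -4.38],[3.29, -4.17, -1.38]]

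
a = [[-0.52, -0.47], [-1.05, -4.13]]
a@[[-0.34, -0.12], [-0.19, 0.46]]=[[0.27,-0.15], [1.14,-1.77]]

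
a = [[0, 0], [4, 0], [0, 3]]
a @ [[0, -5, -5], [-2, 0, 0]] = [[0, 0, 0], [0, -20, -20], [-6, 0, 0]]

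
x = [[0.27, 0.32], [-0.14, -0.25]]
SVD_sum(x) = [[0.25, 0.34], [-0.17, -0.23]] + [[0.02,-0.02], [0.03,-0.02]]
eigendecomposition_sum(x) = [[0.22, 0.17], [-0.07, -0.06]] + [[0.05, 0.15], [-0.07, -0.19]]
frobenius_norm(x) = 0.51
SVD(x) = [[-0.83, 0.56], [0.56, 0.83]] @ diag([0.5053536185083788, 0.044919041179525325]) @ [[-0.60, -0.8],[0.8, -0.6]]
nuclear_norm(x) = 0.55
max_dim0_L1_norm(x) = 0.57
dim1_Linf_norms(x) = [0.32, 0.25]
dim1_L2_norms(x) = [0.42, 0.29]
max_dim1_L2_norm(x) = 0.42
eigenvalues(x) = [0.16, -0.14]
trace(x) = 0.02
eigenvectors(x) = [[0.95, -0.61], [-0.32, 0.79]]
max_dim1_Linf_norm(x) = 0.32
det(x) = -0.02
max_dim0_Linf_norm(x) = 0.32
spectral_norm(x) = 0.51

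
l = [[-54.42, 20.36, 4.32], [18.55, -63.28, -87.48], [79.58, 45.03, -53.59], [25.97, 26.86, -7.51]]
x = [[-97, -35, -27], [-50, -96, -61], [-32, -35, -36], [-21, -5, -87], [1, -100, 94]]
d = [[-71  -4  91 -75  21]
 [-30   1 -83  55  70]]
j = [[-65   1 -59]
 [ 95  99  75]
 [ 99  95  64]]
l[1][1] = -63.28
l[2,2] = -53.59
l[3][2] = -7.51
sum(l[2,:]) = 71.02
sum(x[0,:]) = -159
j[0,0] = -65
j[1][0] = 95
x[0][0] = -97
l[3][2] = -7.51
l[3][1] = 26.86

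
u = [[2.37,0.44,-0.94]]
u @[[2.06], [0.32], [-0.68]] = [[5.66]]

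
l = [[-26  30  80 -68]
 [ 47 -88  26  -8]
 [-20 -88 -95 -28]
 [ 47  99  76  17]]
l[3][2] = 76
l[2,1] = -88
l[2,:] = [-20, -88, -95, -28]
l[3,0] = 47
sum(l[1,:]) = -23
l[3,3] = 17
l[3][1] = 99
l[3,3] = 17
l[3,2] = 76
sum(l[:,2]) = 87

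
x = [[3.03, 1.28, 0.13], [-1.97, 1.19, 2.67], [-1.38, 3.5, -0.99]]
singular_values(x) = [4.36, 3.61, 2.53]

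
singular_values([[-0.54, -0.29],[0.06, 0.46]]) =[0.69, 0.33]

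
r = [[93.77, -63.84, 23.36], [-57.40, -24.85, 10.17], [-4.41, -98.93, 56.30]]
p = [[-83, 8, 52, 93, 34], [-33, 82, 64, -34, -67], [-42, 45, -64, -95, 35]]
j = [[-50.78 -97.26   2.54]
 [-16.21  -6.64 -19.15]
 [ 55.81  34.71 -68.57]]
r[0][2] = 23.36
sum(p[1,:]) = 12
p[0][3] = 93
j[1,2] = -19.15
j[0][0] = -50.78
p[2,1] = 45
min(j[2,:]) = -68.57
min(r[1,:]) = -57.4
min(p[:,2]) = -64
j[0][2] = 2.54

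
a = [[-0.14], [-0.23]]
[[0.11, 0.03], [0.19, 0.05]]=a @[[-0.82, -0.21]]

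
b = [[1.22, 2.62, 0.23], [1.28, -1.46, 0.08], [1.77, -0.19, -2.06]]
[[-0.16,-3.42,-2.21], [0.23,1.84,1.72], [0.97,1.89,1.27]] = b @ [[0.11, 0.05, 0.28], [-0.08, -1.26, -0.95], [-0.37, -0.76, -0.29]]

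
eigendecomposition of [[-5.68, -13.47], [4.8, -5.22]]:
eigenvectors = [[0.86+0.00j, (0.86-0j)], [(-0.01-0.51j), (-0.01+0.51j)]]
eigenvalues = [(-5.45+8.04j), (-5.45-8.04j)]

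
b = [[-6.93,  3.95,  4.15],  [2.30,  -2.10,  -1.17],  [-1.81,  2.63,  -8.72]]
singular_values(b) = [10.09, 8.72, 0.58]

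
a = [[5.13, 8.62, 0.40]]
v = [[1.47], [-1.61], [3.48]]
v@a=[[7.54, 12.67, 0.59], [-8.26, -13.88, -0.64], [17.85, 30.00, 1.39]]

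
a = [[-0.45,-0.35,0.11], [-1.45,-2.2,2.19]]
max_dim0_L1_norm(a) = 2.55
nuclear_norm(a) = 3.78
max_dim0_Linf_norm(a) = 2.2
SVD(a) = [[-0.14, -0.99], [-0.99, 0.14]] @ diag([3.4606823078711364, 0.31524270647820835]) @ [[0.43, 0.64, -0.63], [0.76, 0.11, 0.64]]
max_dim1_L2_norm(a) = 3.43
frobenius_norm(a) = 3.48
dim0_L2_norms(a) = [1.52, 2.23, 2.19]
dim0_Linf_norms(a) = [1.45, 2.2, 2.19]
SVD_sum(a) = [[-0.21, -0.32, 0.31], [-1.48, -2.20, 2.16]] + [[-0.24, -0.03, -0.2], [0.03, 0.00, 0.03]]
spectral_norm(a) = 3.46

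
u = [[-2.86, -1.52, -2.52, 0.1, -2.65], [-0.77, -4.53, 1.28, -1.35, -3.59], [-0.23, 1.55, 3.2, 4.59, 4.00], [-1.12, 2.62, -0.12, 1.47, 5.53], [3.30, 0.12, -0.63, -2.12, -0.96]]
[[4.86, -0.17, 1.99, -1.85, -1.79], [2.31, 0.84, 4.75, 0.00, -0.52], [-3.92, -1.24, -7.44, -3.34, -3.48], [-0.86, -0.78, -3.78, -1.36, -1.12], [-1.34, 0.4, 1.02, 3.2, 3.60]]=u@[[-0.58, -0.11, -0.76, 0.44, 0.61], [-0.69, 0.09, -0.00, 0.24, 0.16], [-0.91, 0.23, 0.43, 0.11, -0.14], [-0.06, -0.38, -1.61, -0.82, -0.71], [0.05, -0.10, -0.40, -0.05, 0.03]]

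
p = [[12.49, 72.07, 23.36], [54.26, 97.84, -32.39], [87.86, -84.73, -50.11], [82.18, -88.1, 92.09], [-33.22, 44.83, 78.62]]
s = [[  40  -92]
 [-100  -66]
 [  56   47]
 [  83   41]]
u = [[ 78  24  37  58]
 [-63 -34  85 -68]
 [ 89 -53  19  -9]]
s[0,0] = 40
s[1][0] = -100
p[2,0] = 87.86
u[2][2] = 19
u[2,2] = 19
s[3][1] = 41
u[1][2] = 85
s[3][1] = 41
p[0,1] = 72.07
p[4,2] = 78.62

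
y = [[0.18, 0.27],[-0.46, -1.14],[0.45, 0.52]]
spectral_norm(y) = 1.43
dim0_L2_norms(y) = [0.67, 1.28]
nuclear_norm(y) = 1.63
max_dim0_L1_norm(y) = 1.93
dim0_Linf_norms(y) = [0.46, 1.14]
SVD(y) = [[-0.23, -0.20],  [0.86, -0.51],  [-0.47, -0.84]] @ diag([1.4315152228003039, 0.20040999698367434]) @ [[-0.45, -0.89], [-0.89, 0.45]]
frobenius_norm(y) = 1.45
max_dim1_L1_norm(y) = 1.6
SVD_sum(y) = [[0.14, 0.29], [-0.55, -1.09], [0.3, 0.60]] + [[0.04, -0.02], [0.09, -0.05], [0.15, -0.08]]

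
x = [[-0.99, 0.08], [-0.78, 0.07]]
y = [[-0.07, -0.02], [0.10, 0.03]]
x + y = [[-1.06, 0.06], [-0.68, 0.1]]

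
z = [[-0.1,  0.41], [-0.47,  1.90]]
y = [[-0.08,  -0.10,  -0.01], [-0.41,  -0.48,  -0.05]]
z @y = [[-0.16, -0.19, -0.02],[-0.74, -0.86, -0.09]]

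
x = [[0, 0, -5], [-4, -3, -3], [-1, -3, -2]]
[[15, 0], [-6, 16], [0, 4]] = x@ [[3, -4], [1, 0], [-3, 0]]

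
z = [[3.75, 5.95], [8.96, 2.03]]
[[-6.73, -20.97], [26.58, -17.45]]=z@[[3.76, -1.34], [-3.5, -2.68]]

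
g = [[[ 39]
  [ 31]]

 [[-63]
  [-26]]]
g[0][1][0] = 31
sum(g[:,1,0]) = 5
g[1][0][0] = -63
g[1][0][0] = -63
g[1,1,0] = -26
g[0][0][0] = 39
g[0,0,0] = 39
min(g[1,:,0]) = -63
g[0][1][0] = 31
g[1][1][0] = -26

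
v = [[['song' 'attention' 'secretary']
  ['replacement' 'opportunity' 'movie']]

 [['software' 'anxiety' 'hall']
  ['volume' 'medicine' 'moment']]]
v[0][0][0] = 'song'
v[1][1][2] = 'moment'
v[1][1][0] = 'volume'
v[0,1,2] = 'movie'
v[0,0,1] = 'attention'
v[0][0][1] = 'attention'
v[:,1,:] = [['replacement', 'opportunity', 'movie'], ['volume', 'medicine', 'moment']]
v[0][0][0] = 'song'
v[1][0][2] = 'hall'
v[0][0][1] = 'attention'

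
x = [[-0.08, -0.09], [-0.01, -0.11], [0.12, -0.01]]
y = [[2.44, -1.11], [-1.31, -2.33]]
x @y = [[-0.08, 0.3], [0.12, 0.27], [0.31, -0.11]]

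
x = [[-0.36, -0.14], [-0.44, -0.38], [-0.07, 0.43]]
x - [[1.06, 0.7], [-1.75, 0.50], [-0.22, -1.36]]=[[-1.42, -0.84], [1.31, -0.88], [0.15, 1.79]]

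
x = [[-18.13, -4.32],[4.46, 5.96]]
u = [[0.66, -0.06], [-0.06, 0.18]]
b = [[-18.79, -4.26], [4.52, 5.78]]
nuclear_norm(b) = 24.57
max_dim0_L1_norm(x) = 22.59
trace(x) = -12.17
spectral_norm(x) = 19.55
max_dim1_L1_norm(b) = 23.05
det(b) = -89.35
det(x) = -88.79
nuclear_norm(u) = 0.84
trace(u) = 0.84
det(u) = 0.12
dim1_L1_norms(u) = [0.72, 0.24]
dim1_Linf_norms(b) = [18.79, 5.78]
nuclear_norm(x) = 24.09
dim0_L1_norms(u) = [0.72, 0.24]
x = b + u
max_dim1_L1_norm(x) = 22.45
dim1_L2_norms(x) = [18.64, 7.44]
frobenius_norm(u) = 0.69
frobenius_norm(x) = 20.07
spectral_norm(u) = 0.67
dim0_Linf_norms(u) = [0.66, 0.18]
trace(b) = -13.01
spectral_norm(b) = 20.13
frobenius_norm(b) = 20.62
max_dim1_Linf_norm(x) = 18.13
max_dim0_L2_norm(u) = 0.66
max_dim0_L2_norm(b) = 19.33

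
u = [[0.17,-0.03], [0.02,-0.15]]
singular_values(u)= [0.19, 0.13]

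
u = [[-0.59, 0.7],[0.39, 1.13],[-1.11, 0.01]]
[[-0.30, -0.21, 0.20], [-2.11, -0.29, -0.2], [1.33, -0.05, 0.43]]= u@ [[-1.21, 0.04, -0.39], [-1.45, -0.27, -0.04]]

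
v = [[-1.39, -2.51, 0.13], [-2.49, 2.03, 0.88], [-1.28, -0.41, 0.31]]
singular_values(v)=[3.46, 3.04, 0.0]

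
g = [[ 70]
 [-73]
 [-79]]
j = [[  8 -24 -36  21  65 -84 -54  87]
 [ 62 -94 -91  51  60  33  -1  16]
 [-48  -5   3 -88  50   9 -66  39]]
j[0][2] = -36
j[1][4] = 60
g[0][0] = 70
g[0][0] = 70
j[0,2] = -36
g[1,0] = -73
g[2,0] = -79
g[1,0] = -73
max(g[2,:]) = -79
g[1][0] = -73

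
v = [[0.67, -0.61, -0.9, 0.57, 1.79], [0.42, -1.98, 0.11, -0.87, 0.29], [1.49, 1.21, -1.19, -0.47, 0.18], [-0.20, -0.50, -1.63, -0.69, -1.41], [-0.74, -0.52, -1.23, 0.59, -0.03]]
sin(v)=[[2.17, -0.60, -1.15, 0.48, 3.43],  [0.53, -0.52, 0.81, -0.31, 0.65],  [2.19, 0.44, 0.15, -1.25, 0.60],  [-1.23, -1.22, -1.01, 0.1, -0.95],  [-0.9, -1.33, -2.06, 1.29, 1.06]]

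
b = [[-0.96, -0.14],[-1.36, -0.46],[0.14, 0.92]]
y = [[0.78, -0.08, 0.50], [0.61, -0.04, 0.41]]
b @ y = [[-0.83,0.08,-0.54], [-1.34,0.13,-0.87], [0.67,-0.05,0.45]]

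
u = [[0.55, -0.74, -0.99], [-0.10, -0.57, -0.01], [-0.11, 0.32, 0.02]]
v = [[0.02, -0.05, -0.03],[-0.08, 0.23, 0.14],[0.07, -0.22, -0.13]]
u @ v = [[0.0, 0.02, 0.01], [0.04, -0.12, -0.08], [-0.03, 0.07, 0.05]]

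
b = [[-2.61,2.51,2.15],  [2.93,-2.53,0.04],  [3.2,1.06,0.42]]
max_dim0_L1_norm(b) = 8.74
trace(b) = -4.72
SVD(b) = [[-0.68, 0.42, 0.60], [0.64, -0.05, 0.76], [0.35, 0.91, -0.23]] @ diag([5.773316970037874, 2.995435569086588, 1.3993844771625927]) @ [[0.83,-0.51,-0.22], [0.56,0.71,0.43], [-0.06,-0.48,0.88]]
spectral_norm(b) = 5.77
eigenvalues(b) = [2.61, -5.7, -1.63]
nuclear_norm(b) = 10.17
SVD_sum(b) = [[-3.26, 2.02, 0.88],[3.08, -1.91, -0.83],[1.66, -1.03, -0.45]] + [[0.7, 0.89, 0.53], [-0.08, -0.11, -0.06], [1.52, 1.94, 1.16]] + [[-0.05, -0.40, 0.74],[-0.06, -0.51, 0.94],[0.02, 0.16, -0.29]]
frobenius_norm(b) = 6.65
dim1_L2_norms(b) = [4.21, 3.87, 3.4]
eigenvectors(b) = [[-0.48, -0.71, -0.22], [-0.28, 0.65, -0.68], [-0.83, 0.26, 0.70]]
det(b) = 24.20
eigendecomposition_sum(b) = [[0.83, 0.58, 0.83], [0.48, 0.34, 0.48], [1.45, 1.01, 1.44]] + [[-3.26, 2.20, 1.13], [3.00, -2.03, -1.04], [1.19, -0.80, -0.41]] + [[-0.18, -0.27, 0.19], [-0.55, -0.84, 0.6], [0.57, 0.86, -0.61]]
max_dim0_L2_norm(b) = 5.06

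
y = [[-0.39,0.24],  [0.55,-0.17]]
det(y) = -0.07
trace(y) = -0.56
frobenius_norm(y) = 0.74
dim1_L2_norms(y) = [0.46, 0.58]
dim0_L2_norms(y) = [0.67, 0.29]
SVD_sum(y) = [[-0.42, 0.17], [0.53, -0.22]] + [[0.03, 0.07], [0.02, 0.05]]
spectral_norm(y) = 0.73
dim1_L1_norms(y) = [0.63, 0.72]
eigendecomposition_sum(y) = [[-0.43, 0.21], [0.48, -0.23]] + [[0.04, 0.03], [0.07, 0.06]]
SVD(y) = [[-0.62, 0.78], [0.78, 0.62]] @ diag([0.7300695467875233, 0.08999142655531288]) @ [[0.92, -0.39], [0.39, 0.92]]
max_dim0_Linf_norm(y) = 0.55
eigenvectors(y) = [[-0.66, -0.44], [0.75, -0.90]]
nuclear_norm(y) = 0.82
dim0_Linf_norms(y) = [0.55, 0.24]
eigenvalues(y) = [-0.66, 0.1]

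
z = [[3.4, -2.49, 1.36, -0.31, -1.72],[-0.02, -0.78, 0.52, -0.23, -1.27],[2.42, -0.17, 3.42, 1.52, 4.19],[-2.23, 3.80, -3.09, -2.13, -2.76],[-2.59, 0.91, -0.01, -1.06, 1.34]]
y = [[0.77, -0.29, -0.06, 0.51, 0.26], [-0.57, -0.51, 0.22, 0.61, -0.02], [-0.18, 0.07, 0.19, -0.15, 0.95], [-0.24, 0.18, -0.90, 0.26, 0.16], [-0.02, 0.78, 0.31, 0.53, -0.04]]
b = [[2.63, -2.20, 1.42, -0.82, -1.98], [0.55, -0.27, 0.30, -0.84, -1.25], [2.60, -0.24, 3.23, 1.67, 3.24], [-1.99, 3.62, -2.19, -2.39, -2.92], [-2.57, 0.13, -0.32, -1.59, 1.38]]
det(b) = 19.46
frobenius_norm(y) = 2.23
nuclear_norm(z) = 18.65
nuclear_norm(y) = 5.00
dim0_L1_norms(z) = [10.66, 8.15, 8.4, 5.25, 11.28]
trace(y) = 0.67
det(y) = 1.00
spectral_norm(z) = 8.78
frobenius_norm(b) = 9.94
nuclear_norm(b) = 17.70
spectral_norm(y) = 1.01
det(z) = 107.23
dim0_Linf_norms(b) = [2.63, 3.62, 3.23, 2.39, 3.24]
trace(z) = 5.25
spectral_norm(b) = 8.00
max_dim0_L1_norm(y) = 2.06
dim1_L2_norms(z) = [4.76, 1.6, 6.12, 6.41, 3.23]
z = y + b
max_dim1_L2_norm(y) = 1.0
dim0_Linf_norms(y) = [0.77, 0.78, 0.9, 0.61, 0.95]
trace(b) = 4.58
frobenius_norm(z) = 10.69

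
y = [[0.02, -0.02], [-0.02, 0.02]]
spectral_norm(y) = 0.04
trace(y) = 0.04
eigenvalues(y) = [0.04, 0.0]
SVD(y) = [[-0.71, 0.71], [0.71, 0.71]] @ diag([0.04, 2.5755452843598314e-18]) @ [[-0.71,0.71], [0.71,0.71]]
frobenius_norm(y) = 0.04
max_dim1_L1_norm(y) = 0.04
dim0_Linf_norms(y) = [0.02, 0.02]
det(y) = 0.00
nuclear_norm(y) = 0.04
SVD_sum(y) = [[0.02, -0.02], [-0.02, 0.02]] + [[0.00, 0.00], [0.0, 0.0]]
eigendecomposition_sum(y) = [[0.02, -0.02], [-0.02, 0.02]] + [[0.00, 0.0], [0.00, 0.0]]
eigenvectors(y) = [[0.71, 0.71], [-0.71, 0.71]]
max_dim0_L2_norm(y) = 0.03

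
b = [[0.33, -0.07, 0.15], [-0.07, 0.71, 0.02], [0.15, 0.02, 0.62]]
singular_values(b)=[0.72, 0.68, 0.25]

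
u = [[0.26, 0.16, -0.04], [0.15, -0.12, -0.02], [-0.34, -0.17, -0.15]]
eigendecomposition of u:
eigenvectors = [[0.75, 0.23, -0.02], [0.27, -0.40, 0.29], [-0.6, 0.89, 0.96]]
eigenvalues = [0.35, -0.16, -0.2]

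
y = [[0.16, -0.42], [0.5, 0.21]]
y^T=[[0.16, 0.50], [-0.42, 0.21]]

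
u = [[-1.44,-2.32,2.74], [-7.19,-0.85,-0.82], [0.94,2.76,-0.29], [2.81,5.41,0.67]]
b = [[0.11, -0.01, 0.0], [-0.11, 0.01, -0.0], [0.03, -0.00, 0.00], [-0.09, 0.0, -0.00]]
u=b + [[-1.55, -2.31, 2.74], [-7.08, -0.86, -0.82], [0.91, 2.76, -0.29], [2.9, 5.41, 0.67]]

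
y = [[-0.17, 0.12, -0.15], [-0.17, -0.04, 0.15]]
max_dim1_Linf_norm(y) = 0.17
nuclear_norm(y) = 0.49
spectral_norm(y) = 0.26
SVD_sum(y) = [[-0.19,0.11,-0.13],[-0.02,0.01,-0.02]] + [[0.02,  0.01,  -0.02], [-0.15,  -0.05,  0.17]]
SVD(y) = [[-0.99, -0.12], [-0.12, 0.99]] @ diag([0.2568987524317475, 0.22978910113191123]) @ [[0.74,-0.44,0.51], [-0.64,-0.24,0.73]]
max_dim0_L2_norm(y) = 0.24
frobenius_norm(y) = 0.34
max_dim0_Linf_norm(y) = 0.17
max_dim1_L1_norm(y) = 0.44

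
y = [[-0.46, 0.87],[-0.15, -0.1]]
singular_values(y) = [0.98, 0.18]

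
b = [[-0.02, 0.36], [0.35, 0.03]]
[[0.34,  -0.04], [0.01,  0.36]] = b@ [[-0.05, 1.03], [0.94, -0.06]]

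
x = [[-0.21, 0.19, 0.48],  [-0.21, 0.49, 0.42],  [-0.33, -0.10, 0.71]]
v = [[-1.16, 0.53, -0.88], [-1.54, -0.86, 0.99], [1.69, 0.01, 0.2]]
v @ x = [[0.42, 0.13, -0.96], [0.18, -0.81, -0.4], [-0.42, 0.31, 0.96]]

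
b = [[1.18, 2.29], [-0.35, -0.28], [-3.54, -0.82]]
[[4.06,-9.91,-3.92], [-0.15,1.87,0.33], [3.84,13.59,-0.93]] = b@[[-1.7, -3.22, 0.75], [2.65, -2.67, -2.1]]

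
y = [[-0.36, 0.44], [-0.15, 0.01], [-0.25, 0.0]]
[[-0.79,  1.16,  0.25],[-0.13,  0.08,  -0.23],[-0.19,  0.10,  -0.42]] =y @ [[0.77, -0.38, 1.69], [-1.17, 2.33, 1.94]]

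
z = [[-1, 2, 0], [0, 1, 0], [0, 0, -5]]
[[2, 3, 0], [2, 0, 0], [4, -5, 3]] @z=[[-2, 7, 0], [-2, 4, 0], [-4, 3, -15]]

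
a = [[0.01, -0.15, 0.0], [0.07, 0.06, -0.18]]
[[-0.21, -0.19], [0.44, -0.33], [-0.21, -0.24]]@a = [[-0.02, 0.02, 0.03], [-0.02, -0.09, 0.06], [-0.02, 0.02, 0.04]]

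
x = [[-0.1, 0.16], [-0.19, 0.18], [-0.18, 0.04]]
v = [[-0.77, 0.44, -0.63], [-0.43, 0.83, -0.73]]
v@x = [[0.11, -0.07], [0.02, 0.05]]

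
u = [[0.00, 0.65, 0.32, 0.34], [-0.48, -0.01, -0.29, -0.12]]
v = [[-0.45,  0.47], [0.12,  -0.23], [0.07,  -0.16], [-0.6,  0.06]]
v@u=[[-0.23, -0.3, -0.28, -0.21], [0.11, 0.08, 0.11, 0.07], [0.08, 0.05, 0.07, 0.04], [-0.03, -0.39, -0.21, -0.21]]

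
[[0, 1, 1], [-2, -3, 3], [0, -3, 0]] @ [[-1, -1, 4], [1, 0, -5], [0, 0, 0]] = [[1, 0, -5], [-1, 2, 7], [-3, 0, 15]]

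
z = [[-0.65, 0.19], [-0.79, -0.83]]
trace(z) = -1.48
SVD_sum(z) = [[-0.33, -0.24], [-0.91, -0.67]] + [[-0.32, 0.43], [0.12, -0.16]]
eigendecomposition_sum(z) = [[-0.32+0.28j, (0.09+0.19j)], [-0.39-0.78j, (-0.42+0.1j)]] + [[(-0.32-0.28j),  0.09-0.19j], [-0.39+0.78j,  -0.41-0.10j]]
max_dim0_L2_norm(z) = 1.02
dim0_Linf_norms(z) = [0.79, 0.83]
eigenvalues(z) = [(-0.74+0.38j), (-0.74-0.38j)]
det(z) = 0.69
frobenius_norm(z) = 1.33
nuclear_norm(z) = 1.78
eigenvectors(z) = [[-0.10-0.43j, -0.10+0.43j],[(0.9+0j), 0.90-0.00j]]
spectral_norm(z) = 1.20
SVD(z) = [[-0.34, -0.94],[-0.94, 0.34]] @ diag([1.2007338428123862, 0.574315452277753]) @ [[0.8, 0.6], [0.60, -0.80]]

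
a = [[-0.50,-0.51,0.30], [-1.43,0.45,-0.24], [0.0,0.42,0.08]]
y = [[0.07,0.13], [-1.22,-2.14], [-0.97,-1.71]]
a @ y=[[0.30, 0.51], [-0.42, -0.74], [-0.59, -1.04]]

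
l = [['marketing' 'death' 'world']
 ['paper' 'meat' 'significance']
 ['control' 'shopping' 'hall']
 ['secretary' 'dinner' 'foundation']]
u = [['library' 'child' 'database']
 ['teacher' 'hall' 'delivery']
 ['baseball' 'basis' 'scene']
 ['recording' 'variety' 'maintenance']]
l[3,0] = 'secretary'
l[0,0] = 'marketing'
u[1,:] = ['teacher', 'hall', 'delivery']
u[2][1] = 'basis'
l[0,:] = ['marketing', 'death', 'world']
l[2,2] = 'hall'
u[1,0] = 'teacher'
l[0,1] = 'death'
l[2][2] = 'hall'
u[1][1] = 'hall'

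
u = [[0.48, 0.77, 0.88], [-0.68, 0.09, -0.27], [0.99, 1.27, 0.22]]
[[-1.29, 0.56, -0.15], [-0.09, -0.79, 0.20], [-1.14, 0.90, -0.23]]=u @ [[0.3, 1.07, -0.26], [-1.00, -0.16, 0.03], [-0.75, 0.19, -0.06]]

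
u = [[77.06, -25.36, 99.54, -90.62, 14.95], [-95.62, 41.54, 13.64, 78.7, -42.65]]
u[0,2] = 99.54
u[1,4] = -42.65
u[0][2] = 99.54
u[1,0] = -95.62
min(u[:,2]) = 13.64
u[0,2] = 99.54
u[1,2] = 13.64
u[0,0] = 77.06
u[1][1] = 41.54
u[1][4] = -42.65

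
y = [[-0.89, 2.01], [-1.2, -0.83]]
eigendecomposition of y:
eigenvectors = [[0.79+0.00j, (0.79-0j)], [0.01+0.61j, 0.01-0.61j]]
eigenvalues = [(-0.86+1.55j), (-0.86-1.55j)]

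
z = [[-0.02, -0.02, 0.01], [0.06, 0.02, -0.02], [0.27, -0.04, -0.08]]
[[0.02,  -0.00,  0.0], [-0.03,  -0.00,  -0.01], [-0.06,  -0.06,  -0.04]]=z @ [[-0.43, -0.29, -0.12], [-0.56, 0.33, 0.07], [-0.37, -0.41, 0.09]]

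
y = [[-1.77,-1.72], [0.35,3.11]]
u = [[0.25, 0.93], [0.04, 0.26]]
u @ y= [[-0.12,  2.46], [0.02,  0.74]]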